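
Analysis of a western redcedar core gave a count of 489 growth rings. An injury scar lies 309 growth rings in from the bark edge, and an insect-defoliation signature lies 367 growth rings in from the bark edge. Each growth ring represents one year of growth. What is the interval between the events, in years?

58 years

Separation: 367 − 309 = 58 growth rings.
At one growth ring per year, 58 years elapsed between them.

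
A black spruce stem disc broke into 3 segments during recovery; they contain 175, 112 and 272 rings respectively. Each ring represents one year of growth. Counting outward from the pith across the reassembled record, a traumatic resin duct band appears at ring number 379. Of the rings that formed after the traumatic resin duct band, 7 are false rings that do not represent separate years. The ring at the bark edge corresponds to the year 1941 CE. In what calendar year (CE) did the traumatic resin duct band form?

1768 CE

Total rings = 175 + 112 + 272 = 559.
559 − 379 = 180 rings lie beyond the traumatic resin duct band toward the bark edge.
Excluding 7 false rings: 180 − 7 = 173.
1941 − 173 = 1768 CE.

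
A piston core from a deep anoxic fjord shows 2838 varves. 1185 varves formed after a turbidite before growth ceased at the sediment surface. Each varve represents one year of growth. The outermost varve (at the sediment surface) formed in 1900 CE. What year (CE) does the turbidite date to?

715 CE

1185 varves formed after the turbidite.
The varve at the sediment surface is 1900 CE, so the turbidite dates to 1900 − 1185 = 715 CE.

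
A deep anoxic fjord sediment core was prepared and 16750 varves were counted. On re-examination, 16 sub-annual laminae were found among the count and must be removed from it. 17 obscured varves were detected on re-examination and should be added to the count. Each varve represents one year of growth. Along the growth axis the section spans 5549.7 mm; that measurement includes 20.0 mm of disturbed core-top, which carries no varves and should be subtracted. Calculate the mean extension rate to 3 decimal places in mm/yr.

After corrections the count is 16750 − 16 + 17 = 16751 varves.
Removing the 20.0 mm offcut leaves 5549.7 − 20.0 = 5529.7 mm.
Extension rate ≈ 5529.7 / 16751 = 0.330 mm/yr.

0.330 mm/yr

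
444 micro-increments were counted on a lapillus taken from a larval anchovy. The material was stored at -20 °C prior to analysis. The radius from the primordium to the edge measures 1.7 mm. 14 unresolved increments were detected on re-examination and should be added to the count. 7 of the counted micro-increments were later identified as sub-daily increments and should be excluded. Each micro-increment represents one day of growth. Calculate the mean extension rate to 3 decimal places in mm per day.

Correcting the raw count gives 444 − 7 + 14 = 451 true micro-increments.
Mean rate = 1.7 mm / 451 days ≈ 0.004 mm per day.

0.004 mm per day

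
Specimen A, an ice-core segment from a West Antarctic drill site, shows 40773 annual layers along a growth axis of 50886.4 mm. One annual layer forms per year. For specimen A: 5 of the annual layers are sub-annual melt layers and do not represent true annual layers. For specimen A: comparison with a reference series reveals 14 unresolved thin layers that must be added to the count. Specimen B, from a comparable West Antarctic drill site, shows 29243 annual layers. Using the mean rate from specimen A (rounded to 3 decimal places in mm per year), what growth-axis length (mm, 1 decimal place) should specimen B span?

Specimen A: true annual layer count = 40773 − 5 + 14 = 40782.
A: 50886.4 mm over 40782 years gives 50886.4 / 40782 ≈ 1.248 mm per year.
B's length ≈ 1.248 × 29243 = 36495.3 mm.

36495.3 mm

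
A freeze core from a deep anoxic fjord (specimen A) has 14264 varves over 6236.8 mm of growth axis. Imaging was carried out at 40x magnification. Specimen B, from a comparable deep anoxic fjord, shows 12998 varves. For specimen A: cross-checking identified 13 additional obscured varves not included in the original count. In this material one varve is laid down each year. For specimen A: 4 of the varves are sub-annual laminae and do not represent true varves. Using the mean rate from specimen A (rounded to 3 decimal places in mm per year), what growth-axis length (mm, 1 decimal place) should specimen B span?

Specimen A: true varve count = 14264 − 4 + 13 = 14273.
A: Extension rate ≈ 6236.8 / 14273 = 0.437 mm/yr.
For B, 0.437 mm/year × 12998 years = 5680.1 mm.

5680.1 mm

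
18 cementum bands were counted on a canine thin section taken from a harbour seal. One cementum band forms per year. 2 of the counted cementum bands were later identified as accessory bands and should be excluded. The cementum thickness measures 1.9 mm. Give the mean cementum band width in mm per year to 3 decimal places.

0.119 mm per year

Correcting the raw count gives 18 − 2 = 16 true cementum bands.
1.9 mm over 16 years gives 1.9 / 16 ≈ 0.119 mm per year.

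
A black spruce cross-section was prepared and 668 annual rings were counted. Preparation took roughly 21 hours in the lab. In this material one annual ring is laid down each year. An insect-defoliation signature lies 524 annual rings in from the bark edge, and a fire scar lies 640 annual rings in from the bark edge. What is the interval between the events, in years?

640 − 524 = 116 annual rings lie between the two events.
One annual ring per year makes the interval 116 years.

116 years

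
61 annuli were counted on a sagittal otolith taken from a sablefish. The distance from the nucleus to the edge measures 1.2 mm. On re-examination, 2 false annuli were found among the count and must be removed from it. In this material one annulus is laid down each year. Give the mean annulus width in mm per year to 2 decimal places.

Correcting the raw count gives 61 − 2 = 59 true annuli.
Extension rate ≈ 1.2 / 59 = 0.02 mm per year.

0.02 mm per year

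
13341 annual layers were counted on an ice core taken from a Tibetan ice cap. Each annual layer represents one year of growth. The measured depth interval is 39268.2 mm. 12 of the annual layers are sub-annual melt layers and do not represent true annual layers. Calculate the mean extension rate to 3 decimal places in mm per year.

2.946 mm per year

Adjusted count: 13341 − 12 = 13329 annual layers.
39268.2 mm over 13329 years gives 39268.2 / 13329 ≈ 2.946 mm per year.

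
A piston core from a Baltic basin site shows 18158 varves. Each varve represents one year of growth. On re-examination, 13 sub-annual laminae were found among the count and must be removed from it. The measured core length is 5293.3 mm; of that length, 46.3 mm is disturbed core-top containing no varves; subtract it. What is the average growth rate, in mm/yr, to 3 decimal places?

True varve count = 18158 − 13 = 18145.
Removing the 46.3 mm offcut leaves 5293.3 − 46.3 = 5247.0 mm.
Extension rate ≈ 5247.0 / 18145 = 0.289 mm/yr.

0.289 mm/yr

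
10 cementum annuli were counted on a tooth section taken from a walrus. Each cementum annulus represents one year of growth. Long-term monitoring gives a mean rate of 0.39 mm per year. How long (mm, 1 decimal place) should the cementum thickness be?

3.9 mm

The record spans 10 years at 0.39 mm per year.
Predicted length = 0.39 mm/year × 10 years = 3.9 mm.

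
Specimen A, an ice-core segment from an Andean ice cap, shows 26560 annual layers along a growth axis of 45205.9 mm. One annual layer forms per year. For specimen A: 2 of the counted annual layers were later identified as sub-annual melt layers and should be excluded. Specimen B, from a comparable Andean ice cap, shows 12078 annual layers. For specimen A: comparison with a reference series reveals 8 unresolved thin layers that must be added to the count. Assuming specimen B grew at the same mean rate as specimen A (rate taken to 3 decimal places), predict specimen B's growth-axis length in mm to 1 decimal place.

Specimen A: correcting the raw count gives 26560 − 2 + 8 = 26566 true annual layers.
A: 45205.9 mm over 26566 years gives 45205.9 / 26566 ≈ 1.702 mm/year.
Length of B = 1.702 × 12078 = 20556.8 mm.

20556.8 mm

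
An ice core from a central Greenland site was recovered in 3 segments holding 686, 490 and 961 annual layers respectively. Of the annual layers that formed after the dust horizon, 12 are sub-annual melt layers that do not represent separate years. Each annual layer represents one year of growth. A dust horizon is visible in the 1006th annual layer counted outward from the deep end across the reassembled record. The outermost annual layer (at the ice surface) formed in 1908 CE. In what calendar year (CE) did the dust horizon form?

Total annual layers = 686 + 490 + 961 = 2137.
Between annual layer 1006 and the ice surface there are 2137 − 1006 = 1131 annual layers.
Removing the 12 false annual layers leaves 1131 − 12 = 1119 true annual layers beyond the dust horizon.
1908 − 1119 = 789 CE.

789 CE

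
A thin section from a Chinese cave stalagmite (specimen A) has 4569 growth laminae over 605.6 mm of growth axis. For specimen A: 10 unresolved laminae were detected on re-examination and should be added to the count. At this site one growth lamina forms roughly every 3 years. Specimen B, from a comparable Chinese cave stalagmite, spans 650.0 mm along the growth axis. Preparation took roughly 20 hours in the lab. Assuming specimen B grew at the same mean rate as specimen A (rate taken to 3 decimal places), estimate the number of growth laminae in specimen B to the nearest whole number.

Specimen A: true growth lamina count = 4569 + 10 = 4579.
Specimen A: multiplying by 3 years per growth lamina: 4579 × 3 = 13737 years.
A: Extension rate ≈ 605.6 / 13737 = 0.044 mm/year.
B spans 650.0 / 0.044 = 14772.73 years; at 3 years per growth lamina that is 14772.73 / 3 ≈ 4924 growth laminae.

4924 growth laminae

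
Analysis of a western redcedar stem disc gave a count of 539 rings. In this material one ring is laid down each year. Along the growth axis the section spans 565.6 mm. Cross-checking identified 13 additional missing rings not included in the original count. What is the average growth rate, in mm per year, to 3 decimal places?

1.025 mm per year

Adjusted count: 539 + 13 = 552 rings.
Extension rate ≈ 565.6 / 552 = 1.025 mm per year.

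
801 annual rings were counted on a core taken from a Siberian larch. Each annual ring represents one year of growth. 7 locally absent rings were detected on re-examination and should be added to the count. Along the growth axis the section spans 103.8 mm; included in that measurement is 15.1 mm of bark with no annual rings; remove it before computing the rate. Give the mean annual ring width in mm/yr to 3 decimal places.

0.110 mm/yr

True annual ring count = 801 + 7 = 808.
The growth record spans 103.8 − 15.1 = 88.7 mm.
88.7 mm over 808 years gives 88.7 / 808 ≈ 0.110 mm/yr.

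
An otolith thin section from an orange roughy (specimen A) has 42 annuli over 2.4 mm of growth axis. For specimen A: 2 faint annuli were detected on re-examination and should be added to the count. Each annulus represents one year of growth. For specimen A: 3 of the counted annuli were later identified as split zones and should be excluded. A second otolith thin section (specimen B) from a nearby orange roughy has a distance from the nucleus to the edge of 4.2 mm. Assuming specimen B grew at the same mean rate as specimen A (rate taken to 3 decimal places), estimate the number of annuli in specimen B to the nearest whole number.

Specimen A: correcting the raw count gives 42 − 3 + 2 = 41 true annuli.
A: 2.4 mm over 41 years gives 2.4 / 41 ≈ 0.059 mm/yr.
Specimen B: 4.2 mm / 0.059 mm per year = 71.19 years ≈ 71 annuli.

71 annuli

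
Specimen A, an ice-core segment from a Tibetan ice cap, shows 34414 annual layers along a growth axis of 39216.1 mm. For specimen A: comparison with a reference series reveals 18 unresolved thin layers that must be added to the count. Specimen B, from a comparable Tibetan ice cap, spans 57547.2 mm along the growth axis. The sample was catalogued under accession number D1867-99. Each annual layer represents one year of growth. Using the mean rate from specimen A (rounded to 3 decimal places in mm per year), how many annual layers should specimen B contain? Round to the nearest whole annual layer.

50524 annual layers

Specimen A: true annual layer count = 34414 + 18 = 34432.
A: Extension rate ≈ 39216.1 / 34432 = 1.139 mm/yr.
For B, 57547.2 / 1.139 = 50524.32 years ≈ 50524 annual layers.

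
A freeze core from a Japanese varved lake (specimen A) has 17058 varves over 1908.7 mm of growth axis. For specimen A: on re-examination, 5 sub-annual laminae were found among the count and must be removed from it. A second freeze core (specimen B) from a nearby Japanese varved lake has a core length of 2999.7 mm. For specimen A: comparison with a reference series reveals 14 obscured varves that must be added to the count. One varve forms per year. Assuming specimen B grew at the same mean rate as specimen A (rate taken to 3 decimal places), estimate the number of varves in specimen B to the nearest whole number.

Specimen A: true varve count = 17058 − 5 + 14 = 17067.
A: Mean rate = 1908.7 mm / 17067 years ≈ 0.112 mm per year.
For B, 2999.7 / 0.112 = 26783.04 years ≈ 26783 varves.

26783 varves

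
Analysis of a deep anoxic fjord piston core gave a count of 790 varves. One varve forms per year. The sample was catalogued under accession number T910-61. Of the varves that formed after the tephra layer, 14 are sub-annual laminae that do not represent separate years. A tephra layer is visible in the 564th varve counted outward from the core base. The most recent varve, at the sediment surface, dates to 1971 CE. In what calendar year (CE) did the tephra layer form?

1759 CE

790 − 564 = 226 varves lie beyond the tephra layer toward the sediment surface.
Removing the 14 false varves leaves 226 − 14 = 212 true varves beyond the tephra layer.
The varve at the sediment surface is 1971 CE, so the tephra layer dates to 1971 − 212 = 1759 CE.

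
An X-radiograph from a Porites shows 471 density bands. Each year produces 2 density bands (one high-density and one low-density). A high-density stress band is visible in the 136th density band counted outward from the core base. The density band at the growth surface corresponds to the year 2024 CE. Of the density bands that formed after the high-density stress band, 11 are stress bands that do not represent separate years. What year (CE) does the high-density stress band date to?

The high-density stress band sits at density band 136 from the core base, so 471 − 136 = 335 density bands formed after it.
Removing the 11 false density bands leaves 335 − 11 = 324 true density bands beyond the high-density stress band.
With 2 density bands per year, 324 / 2 = 162 years.
Counting back 162 years from 2024 CE places the high-density stress band in 2024 − 162 = 1862 CE.

1862 CE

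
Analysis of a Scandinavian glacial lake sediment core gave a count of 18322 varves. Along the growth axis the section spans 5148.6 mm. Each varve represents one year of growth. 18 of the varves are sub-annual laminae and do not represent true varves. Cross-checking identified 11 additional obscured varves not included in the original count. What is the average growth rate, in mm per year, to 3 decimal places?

True varve count = 18322 − 18 + 11 = 18315.
Extension rate ≈ 5148.6 / 18315 = 0.281 mm per year.

0.281 mm per year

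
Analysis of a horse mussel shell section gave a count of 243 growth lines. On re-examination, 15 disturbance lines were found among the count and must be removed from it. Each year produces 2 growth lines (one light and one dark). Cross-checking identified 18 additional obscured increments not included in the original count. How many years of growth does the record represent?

123 years

After corrections the count is 243 − 15 + 18 = 246 growth lines.
Dividing by 2 growth lines per year: 246 / 2 = 123 years.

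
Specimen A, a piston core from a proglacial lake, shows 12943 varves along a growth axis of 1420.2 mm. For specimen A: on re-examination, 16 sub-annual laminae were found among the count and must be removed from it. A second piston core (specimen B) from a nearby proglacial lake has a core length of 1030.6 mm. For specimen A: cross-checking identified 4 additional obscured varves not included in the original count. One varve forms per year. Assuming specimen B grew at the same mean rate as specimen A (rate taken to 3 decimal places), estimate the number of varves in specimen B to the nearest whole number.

Specimen A: after corrections the count is 12943 − 16 + 4 = 12931 varves.
A: 1420.2 mm over 12931 years gives 1420.2 / 12931 ≈ 0.110 mm/yr.
Specimen B: 1030.6 mm / 0.110 mm per year = 9369.09 years ≈ 9369 varves.

9369 varves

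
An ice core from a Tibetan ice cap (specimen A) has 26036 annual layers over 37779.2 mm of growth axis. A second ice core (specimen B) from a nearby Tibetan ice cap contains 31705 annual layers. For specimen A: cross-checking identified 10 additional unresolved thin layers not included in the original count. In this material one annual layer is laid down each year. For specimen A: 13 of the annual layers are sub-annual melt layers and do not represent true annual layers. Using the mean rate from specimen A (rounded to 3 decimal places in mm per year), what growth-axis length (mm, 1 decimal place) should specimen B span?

46004.0 mm

Specimen A: correcting the raw count gives 26036 − 13 + 10 = 26033 true annual layers.
A: Extension rate ≈ 37779.2 / 26033 = 1.451 mm per year.
B's length ≈ 1.451 × 31705 = 46004.0 mm.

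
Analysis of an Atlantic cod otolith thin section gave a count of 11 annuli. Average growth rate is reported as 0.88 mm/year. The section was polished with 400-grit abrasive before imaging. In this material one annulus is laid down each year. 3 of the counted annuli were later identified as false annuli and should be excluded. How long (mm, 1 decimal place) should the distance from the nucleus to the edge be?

7.0 mm

After corrections the count is 11 − 3 = 8 annuli.
Length ≈ 0.88 × 8 = 7.0 mm.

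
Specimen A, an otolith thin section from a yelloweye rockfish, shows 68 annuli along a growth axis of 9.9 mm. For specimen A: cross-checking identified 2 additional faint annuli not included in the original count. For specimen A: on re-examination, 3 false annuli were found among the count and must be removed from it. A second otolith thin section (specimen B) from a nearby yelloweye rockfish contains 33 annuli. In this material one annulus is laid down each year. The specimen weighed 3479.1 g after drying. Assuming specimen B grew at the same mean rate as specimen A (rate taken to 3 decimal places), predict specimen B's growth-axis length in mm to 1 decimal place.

Specimen A: true annulus count = 68 − 3 + 2 = 67.
A: 9.9 mm over 67 years gives 9.9 / 67 ≈ 0.148 mm/year.
For B, 0.148 mm/year × 33 years = 4.9 mm.

4.9 mm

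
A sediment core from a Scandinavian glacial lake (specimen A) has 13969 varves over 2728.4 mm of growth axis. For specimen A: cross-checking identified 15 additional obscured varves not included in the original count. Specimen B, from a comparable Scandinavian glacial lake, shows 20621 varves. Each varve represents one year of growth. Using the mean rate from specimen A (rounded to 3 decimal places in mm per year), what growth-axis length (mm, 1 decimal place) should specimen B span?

Specimen A: after corrections the count is 13969 + 15 = 13984 varves.
A: Mean rate = 2728.4 mm / 13984 years ≈ 0.195 mm/year.
B's length ≈ 0.195 × 20621 = 4021.1 mm.

4021.1 mm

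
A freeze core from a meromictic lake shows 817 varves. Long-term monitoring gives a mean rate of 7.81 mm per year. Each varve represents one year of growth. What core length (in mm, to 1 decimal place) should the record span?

817 years of growth are recorded.
817 years at 7.81 mm/year gives 7.81 × 817 = 6380.8 mm.

6380.8 mm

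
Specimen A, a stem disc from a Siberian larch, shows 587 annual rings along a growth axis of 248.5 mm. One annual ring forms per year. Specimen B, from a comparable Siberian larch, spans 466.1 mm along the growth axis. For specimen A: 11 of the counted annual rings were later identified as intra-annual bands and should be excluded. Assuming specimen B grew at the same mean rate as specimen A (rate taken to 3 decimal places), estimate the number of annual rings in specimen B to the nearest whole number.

1081 annual rings

Specimen A: adjusted count: 587 − 11 = 576 annual rings.
A: Mean rate = 248.5 mm / 576 years ≈ 0.431 mm/year.
For B, 466.1 / 0.431 = 1081.44 years ≈ 1081 annual rings.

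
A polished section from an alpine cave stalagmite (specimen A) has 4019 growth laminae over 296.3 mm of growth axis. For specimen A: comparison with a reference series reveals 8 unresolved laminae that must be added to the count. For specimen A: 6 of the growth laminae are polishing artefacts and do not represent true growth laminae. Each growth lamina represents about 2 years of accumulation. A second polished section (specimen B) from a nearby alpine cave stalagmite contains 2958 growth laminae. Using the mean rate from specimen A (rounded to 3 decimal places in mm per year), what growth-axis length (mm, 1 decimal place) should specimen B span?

218.9 mm

Specimen A: after corrections the count is 4019 − 6 + 8 = 4021 growth laminae.
Specimen A: 4021 growth laminae at 2 years each span 4021 × 2 = 8042 years.
A: 296.3 mm over 8042 years gives 296.3 / 8042 ≈ 0.037 mm/yr.
Specimen B: at 2 years per growth lamina, 2958 × 2 = 5916 years. For B, 0.037 mm/year × 5916 years = 218.9 mm.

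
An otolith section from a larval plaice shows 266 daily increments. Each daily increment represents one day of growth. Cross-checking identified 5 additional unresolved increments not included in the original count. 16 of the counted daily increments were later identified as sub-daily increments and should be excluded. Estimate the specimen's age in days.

True daily increment count = 266 − 16 + 5 = 255.
One daily increment per day makes the duration 255 days.

255 d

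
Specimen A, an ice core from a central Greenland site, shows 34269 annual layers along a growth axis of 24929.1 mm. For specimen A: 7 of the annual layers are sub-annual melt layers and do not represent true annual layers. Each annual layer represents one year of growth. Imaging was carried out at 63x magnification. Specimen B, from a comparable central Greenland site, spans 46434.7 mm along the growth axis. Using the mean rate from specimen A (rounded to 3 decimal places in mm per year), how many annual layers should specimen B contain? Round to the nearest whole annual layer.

63784 annual layers

Specimen A: adjusted count: 34269 − 7 = 34262 annual layers.
A: 24929.1 mm over 34262 years gives 24929.1 / 34262 ≈ 0.728 mm/year.
Specimen B: 46434.7 mm / 0.728 mm per year = 63783.93 years ≈ 63784 annual layers.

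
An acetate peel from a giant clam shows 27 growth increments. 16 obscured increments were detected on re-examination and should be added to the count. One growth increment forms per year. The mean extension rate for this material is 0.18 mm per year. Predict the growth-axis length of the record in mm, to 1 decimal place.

7.7 mm

Adjusted count: 27 + 16 = 43 growth increments.
Length ≈ 0.18 × 43 = 7.7 mm.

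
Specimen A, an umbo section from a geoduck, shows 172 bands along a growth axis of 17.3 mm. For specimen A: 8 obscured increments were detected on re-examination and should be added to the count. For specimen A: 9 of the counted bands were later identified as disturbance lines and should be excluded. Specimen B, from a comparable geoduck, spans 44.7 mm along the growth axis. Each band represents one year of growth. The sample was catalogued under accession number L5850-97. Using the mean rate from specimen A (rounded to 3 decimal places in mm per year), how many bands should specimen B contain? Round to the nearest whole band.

Specimen A: correcting the raw count gives 172 − 9 + 8 = 171 true bands.
A: Mean rate = 17.3 mm / 171 years ≈ 0.101 mm per year.
Specimen B: 44.7 mm / 0.101 mm per year = 442.57 years ≈ 443 bands.

443 bands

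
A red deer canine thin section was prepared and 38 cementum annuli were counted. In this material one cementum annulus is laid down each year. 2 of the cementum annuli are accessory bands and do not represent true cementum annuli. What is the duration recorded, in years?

Adjusted count: 38 − 2 = 36 cementum annuli.
One cementum annulus per year makes the duration 36 years.

36 years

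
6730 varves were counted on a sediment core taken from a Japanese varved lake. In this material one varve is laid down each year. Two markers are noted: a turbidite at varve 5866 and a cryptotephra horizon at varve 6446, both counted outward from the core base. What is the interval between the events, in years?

Separation: 6446 − 5866 = 580 varves.
That is 580 years at one varve per year.

580 years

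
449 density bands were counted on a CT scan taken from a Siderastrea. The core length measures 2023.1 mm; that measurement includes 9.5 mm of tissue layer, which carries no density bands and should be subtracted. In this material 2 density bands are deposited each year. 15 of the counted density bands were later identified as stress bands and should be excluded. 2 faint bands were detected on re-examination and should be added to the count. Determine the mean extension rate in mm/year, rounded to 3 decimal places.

9.237 mm/year

Adjusted count: 449 − 15 + 2 = 436 density bands.
436 density bands at 2 per year is 436 / 2 = 218 years.
Removing the 9.5 mm offcut leaves 2023.1 − 9.5 = 2013.6 mm.
2013.6 mm over 218 years gives 2013.6 / 218 ≈ 9.237 mm/year.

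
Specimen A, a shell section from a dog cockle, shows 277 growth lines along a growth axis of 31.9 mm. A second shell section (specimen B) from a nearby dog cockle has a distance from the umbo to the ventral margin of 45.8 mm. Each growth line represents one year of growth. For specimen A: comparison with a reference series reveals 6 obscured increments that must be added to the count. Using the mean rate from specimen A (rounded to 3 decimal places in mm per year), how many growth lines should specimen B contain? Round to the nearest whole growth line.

405 growth lines

Specimen A: adjusted count: 277 + 6 = 283 growth lines.
A: 31.9 mm over 283 years gives 31.9 / 283 ≈ 0.113 mm/year.
Specimen B: 45.8 mm / 0.113 mm per year = 405.31 years ≈ 405 growth lines.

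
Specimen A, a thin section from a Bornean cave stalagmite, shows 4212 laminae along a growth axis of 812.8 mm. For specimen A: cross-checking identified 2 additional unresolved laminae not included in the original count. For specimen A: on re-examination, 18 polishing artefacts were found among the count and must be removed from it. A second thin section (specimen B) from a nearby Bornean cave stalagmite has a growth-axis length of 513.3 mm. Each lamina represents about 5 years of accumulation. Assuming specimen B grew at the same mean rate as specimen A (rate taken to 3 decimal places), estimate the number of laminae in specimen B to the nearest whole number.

2632 laminae

Specimen A: adjusted count: 4212 − 18 + 2 = 4196 laminae.
Specimen A: 4196 laminae at 5 years each span 4196 × 5 = 20980 years.
A: Mean rate = 812.8 mm / 20980 years ≈ 0.039 mm/yr.
Specimen B: 513.3 mm / 0.039 mm per year = 13161.54 years; at 5 years per lamina that is 13161.54 / 5 ≈ 2632 laminae.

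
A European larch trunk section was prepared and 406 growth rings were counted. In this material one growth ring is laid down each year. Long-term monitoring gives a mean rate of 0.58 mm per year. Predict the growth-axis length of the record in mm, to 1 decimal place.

The record spans 406 years at 0.58 mm per year.
Predicted length = 0.58 mm/year × 406 years = 235.5 mm.

235.5 mm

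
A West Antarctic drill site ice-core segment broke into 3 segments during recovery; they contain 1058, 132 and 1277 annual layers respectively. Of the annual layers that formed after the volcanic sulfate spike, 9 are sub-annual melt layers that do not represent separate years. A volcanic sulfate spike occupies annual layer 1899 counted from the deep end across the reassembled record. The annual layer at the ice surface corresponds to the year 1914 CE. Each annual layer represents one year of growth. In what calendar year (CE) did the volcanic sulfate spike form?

Total annual layers = 1058 + 132 + 1277 = 2467.
Between annual layer 1899 and the ice surface there are 2467 − 1899 = 568 annual layers.
Removing the 9 false annual layers leaves 568 − 9 = 559 true annual layers beyond the volcanic sulfate spike.
The annual layer at the ice surface is 1914 CE, so the volcanic sulfate spike dates to 1914 − 559 = 1355 CE.

1355 CE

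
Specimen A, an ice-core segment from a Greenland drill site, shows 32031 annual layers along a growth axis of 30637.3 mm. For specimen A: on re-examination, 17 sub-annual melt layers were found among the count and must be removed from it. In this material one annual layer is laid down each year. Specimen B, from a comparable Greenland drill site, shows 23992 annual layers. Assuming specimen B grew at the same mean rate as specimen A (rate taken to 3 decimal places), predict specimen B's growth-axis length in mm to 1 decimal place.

Specimen A: adjusted count: 32031 − 17 = 32014 annual layers.
A: 30637.3 mm over 32014 years gives 30637.3 / 32014 ≈ 0.957 mm/year.
B's length ≈ 0.957 × 23992 = 22960.3 mm.

22960.3 mm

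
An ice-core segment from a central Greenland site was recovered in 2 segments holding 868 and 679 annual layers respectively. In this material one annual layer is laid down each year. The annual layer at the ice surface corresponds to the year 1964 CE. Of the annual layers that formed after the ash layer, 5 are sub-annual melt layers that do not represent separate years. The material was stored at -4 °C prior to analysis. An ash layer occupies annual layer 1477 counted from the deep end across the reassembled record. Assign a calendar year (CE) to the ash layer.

Total annual layers = 868 + 679 = 1547.
The ash layer sits at annual layer 1477 from the deep end, so 1547 − 1477 = 70 annual layers formed after it.
Removing the 5 false annual layers leaves 70 − 5 = 65 true annual layers beyond the ash layer.
Counting back 65 years from 1964 CE places the ash layer in 1964 − 65 = 1899 CE.

1899 CE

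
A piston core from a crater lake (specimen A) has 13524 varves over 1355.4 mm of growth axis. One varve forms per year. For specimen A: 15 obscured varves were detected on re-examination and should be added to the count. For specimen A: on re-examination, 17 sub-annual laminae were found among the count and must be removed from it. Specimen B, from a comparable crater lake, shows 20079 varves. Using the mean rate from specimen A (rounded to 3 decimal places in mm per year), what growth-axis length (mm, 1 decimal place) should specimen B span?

Specimen A: correcting the raw count gives 13524 − 17 + 15 = 13522 true varves.
A: Extension rate ≈ 1355.4 / 13522 = 0.100 mm/year.
B's length ≈ 0.100 × 20079 = 2007.9 mm.

2007.9 mm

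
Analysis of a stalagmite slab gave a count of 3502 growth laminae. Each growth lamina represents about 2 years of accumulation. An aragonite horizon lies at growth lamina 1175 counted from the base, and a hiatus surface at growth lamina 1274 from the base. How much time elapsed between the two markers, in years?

Separation: 1274 − 1175 = 99 growth laminae.
99 growth laminae at 2 years each span 99 × 2 = 198 years.

198 years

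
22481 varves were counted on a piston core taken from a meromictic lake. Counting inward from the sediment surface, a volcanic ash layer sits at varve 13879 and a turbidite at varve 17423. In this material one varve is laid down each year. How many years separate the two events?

3544 years

Separation: 17423 − 13879 = 3544 varves.
At one varve per year, 3544 years elapsed between them.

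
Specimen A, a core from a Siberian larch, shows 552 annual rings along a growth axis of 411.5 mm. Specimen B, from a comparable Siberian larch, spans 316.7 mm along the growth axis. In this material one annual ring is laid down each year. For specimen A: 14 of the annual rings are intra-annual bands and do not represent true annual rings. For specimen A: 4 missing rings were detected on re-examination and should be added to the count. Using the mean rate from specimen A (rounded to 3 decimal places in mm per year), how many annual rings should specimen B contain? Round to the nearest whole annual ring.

417 annual rings

Specimen A: correcting the raw count gives 552 − 14 + 4 = 542 true annual rings.
A: Mean rate = 411.5 mm / 542 years ≈ 0.759 mm/year.
For B, 316.7 / 0.759 = 417.26 years ≈ 417 annual rings.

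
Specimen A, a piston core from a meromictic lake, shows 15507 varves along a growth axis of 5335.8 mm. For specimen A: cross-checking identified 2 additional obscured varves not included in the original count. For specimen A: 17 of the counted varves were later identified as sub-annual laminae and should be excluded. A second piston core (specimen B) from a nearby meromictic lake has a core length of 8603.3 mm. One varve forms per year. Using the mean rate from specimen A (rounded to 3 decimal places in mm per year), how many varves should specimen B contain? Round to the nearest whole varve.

Specimen A: adjusted count: 15507 − 17 + 2 = 15492 varves.
A: 5335.8 mm over 15492 years gives 5335.8 / 15492 ≈ 0.344 mm/year.
For B, 8603.3 / 0.344 = 25009.59 years ≈ 25010 varves.

25010 varves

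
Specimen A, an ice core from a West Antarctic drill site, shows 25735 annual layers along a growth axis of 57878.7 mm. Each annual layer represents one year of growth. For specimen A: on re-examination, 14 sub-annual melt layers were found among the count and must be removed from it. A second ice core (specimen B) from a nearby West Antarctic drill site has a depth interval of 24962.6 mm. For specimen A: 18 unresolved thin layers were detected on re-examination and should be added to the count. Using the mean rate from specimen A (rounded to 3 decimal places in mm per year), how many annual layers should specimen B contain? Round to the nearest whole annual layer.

11099 annual layers

Specimen A: correcting the raw count gives 25735 − 14 + 18 = 25739 true annual layers.
A: Mean rate = 57878.7 mm / 25739 years ≈ 2.249 mm/year.
B spans 24962.6 / 2.249 = 11099.42 years ≈ 11099 annual layers.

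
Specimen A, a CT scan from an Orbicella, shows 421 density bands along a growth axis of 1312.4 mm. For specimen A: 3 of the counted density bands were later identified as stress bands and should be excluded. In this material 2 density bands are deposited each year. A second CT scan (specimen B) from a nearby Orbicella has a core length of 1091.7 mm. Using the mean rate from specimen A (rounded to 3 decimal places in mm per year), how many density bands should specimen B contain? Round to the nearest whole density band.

348 density bands

Specimen A: true density band count = 421 − 3 = 418.
Specimen A: 418 density bands at 2 per year is 418 / 2 = 209 years.
A: Extension rate ≈ 1312.4 / 209 = 6.279 mm per year.
Specimen B: 1091.7 mm / 6.279 mm per year = 173.87 years; at 2 density bands per year that is 173.87 × 2 ≈ 348 density bands.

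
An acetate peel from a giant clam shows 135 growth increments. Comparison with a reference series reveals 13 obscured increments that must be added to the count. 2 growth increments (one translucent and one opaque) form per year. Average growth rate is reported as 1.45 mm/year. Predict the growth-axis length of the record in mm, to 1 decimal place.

107.3 mm

After corrections the count is 135 + 13 = 148 growth increments.
With 2 growth increments per year, 148 / 2 = 74 years.
Predicted length = 1.45 mm/year × 74 years = 107.3 mm.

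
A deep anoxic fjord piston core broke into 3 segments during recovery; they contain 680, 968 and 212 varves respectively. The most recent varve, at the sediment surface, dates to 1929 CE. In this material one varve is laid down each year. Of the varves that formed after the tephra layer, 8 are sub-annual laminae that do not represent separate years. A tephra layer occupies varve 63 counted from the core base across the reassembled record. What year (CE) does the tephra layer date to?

Total varves = 680 + 968 + 212 = 1860.
The tephra layer sits at varve 63 from the core base, so 1860 − 63 = 1797 varves formed after it.
1797 − 8 false = 1789 true varves after the tephra layer.
1929 − 1789 = 140 CE.

140 CE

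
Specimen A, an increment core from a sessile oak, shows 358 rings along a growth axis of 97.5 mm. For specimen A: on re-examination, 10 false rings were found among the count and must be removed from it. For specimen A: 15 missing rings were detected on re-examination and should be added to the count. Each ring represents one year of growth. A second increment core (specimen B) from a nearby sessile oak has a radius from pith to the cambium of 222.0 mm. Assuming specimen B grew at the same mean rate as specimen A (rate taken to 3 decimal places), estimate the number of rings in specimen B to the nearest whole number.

825 rings

Specimen A: adjusted count: 358 − 10 + 15 = 363 rings.
A: 97.5 mm over 363 years gives 97.5 / 363 ≈ 0.269 mm/year.
B spans 222.0 / 0.269 = 825.28 years ≈ 825 rings.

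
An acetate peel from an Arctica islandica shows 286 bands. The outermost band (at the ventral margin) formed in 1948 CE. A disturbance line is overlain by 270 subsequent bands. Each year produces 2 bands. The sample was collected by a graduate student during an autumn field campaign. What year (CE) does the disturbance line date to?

1813 CE

There are 270 bands younger than the disturbance line.
Dividing by 2 bands per year: 270 / 2 = 135 years.
1948 − 135 = 1813 CE.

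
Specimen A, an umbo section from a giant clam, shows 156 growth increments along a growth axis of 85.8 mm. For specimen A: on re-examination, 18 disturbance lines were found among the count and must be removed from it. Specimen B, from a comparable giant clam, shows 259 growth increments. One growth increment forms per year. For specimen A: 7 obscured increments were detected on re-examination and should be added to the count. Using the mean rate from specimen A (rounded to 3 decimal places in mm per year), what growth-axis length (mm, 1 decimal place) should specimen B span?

153.3 mm

Specimen A: correcting the raw count gives 156 − 18 + 7 = 145 true growth increments.
A: 85.8 mm over 145 years gives 85.8 / 145 ≈ 0.592 mm/yr.
For B, 0.592 mm/year × 259 years = 153.3 mm.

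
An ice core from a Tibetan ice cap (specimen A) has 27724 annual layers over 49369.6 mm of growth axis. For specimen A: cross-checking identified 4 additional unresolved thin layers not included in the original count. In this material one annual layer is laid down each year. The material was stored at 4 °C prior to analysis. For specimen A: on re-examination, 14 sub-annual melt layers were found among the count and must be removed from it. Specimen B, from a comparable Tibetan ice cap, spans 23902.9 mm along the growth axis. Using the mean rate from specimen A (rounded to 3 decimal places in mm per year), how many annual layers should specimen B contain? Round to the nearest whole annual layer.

13421 annual layers

Specimen A: correcting the raw count gives 27724 − 14 + 4 = 27714 true annual layers.
A: Mean rate = 49369.6 mm / 27714 years ≈ 1.781 mm/yr.
Specimen B: 23902.9 mm / 1.781 mm per year = 13421.06 years ≈ 13421 annual layers.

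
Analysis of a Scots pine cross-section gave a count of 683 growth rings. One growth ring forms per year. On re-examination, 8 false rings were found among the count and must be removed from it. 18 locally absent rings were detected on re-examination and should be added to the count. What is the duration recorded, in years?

Adjusted count: 683 − 8 + 18 = 693 growth rings.
With a one-to-one growth ring periodicity this is 693 years.

693 yr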